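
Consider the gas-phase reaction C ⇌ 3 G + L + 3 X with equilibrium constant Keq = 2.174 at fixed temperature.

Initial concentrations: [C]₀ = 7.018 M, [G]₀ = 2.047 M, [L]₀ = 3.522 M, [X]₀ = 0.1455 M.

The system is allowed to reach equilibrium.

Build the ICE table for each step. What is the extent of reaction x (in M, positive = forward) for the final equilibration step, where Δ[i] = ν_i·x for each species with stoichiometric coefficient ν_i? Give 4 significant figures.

Q₀ = 0.01326 vs Keq = 2.174 ⇒ Q<K, forward
Step 1:
                    C           G           L           X
  I             7.018       2.047       3.522      0.1455
  C           -0.1614      0.4841      0.1614      0.4841
  E             6.857       2.531       3.683      0.6296
  solve Keq expr → x = 0.1614; check Q = 2.174

x = 0.1614 M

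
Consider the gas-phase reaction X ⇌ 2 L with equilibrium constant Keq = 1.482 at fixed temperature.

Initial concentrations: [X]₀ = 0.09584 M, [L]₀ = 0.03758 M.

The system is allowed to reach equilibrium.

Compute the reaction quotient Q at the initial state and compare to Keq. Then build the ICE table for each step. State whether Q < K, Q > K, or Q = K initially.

Q₀ = 0.01474 vs Keq = 1.482 ⇒ Q<K, forward
Step 1:
                  X         L
  I         0.09584   0.03758
  C        -0.07307    0.1461
  E         0.02277    0.1837
  solve Keq expr → x = 0.07307; check Q = 1.482

Q₀ = 0.01474; Q < K (proceeds forward)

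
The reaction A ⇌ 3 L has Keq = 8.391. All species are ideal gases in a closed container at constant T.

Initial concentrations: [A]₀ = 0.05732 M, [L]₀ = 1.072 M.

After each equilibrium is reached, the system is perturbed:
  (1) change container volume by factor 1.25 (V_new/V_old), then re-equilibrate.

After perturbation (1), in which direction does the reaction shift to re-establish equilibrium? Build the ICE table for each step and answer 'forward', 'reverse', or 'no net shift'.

Direction: forward

Q₀ = 21.49 vs Keq = 8.391 ⇒ Q>K, reverse
Step 1:
                  A         L
  I         0.05732     1.072
  C          0.0428   -0.1284
  E          0.1001    0.9436
  solve Keq expr → x = -0.0428; check Q = 8.391
Then change container volume by factor 1.25 (V_new/V_old).
Step 2:
                  A         L
  I          0.0801    0.7549
  C        -0.01743   0.05229
  E         0.06267    0.8072
  solve Keq expr → x = 0.01743; check Q = 8.391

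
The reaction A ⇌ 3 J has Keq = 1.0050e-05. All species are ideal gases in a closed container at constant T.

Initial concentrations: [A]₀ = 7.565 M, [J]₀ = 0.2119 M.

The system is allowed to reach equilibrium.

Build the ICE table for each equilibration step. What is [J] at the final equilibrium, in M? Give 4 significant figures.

Q₀ = 0.001258 vs Keq = 1.0050e-05 ⇒ Q>K, reverse
Step 1:
                    A           J
  init          7.565      0.2119
  Δ           0.05648     -0.1694
  eq            7.621     0.04247
  solve Keq expr → x = -0.05648; check Q = 1.0050e-05

[J]_eq = 0.04247 M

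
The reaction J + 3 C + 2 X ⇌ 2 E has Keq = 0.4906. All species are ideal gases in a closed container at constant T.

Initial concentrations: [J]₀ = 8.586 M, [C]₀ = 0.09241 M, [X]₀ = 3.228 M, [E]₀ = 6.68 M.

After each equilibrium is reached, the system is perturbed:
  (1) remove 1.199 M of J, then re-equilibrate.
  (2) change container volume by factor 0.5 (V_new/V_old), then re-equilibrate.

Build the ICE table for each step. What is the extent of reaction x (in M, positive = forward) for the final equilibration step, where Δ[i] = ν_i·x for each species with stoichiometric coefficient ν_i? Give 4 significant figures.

x = 0.333 M

Q₀ = 632 vs Keq = 0.4906 ⇒ Q>K, reverse
Step 1:
                  J         C         X         E
  init        8.586   0.09241     3.228      6.68
  Δ          0.2547    0.7642    0.5094   -0.5094
  eq          8.841    0.8566     3.737     6.171
  solve Keq expr → x = -0.2547; check Q = 0.4906
Then remove 1.199 M of J.
Step 2:
                  J         C         X         E
  init        7.642    0.8566     3.737     6.171
  Δ         0.01201   0.03602   0.02401  -0.02401
  eq          7.654    0.8926     3.761     6.147
  solve Keq expr → x = -0.01201; check Q = 0.4906
Then change container volume by factor 0.5 (V_new/V_old).
Step 3:
                  J         C         X         E
  init        15.31     1.785     7.523     12.29
  Δ          -0.333   -0.9989   -0.6659    0.6659
  eq          14.97    0.7863     6.857     12.96
  solve Keq expr → x = 0.333; check Q = 0.4906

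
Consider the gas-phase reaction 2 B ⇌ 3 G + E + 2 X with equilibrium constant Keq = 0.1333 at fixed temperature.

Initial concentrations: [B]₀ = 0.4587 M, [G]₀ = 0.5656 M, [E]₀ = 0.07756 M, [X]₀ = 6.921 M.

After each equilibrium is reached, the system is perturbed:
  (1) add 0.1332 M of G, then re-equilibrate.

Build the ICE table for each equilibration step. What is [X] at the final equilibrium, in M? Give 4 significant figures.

Q₀ = 3.195 vs Keq = 0.1333 ⇒ Q>K, reverse
Step 1:
                  B         G         E         X
  init       0.4587    0.5656   0.07756     6.921
  Δ           0.121   -0.1814  -0.06048    -0.121
  eq         0.5797    0.3842   0.01708       6.8
  solve Keq expr → x = -0.06048; check Q = 0.1333
Then add 0.1332 M of G.
Step 2:
                  B         G         E         X
  init       0.5797    0.5174   0.01708       6.8
  Δ         0.01686  -0.02529 -0.008431  -0.01686
  eq         0.5965    0.4921  0.008652     6.783
  solve Keq expr → x = -0.008431; check Q = 0.1333

[X]_eq = 6.783 M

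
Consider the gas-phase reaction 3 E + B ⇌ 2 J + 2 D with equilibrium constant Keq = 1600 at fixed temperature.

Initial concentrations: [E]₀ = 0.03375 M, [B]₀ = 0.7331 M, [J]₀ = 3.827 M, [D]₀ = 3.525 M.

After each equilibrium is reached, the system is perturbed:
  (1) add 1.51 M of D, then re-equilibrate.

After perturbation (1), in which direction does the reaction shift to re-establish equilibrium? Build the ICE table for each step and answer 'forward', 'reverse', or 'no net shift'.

Q₀ = 6.4573e+06 vs Keq = 1600 ⇒ Q>K, reverse
Step 1:
                   E          B          J          D
  I          0.03375     0.7331      3.827      3.525
  C           0.4219     0.1406    -0.2813    -0.2813
  E           0.4557     0.8737      3.546      3.244
  solve Keq expr → x = -0.1406; check Q = 1600
Then add 1.51 M of D.
Step 2:
                   E          B          J          D
  I           0.4557     0.8737      3.546      4.754
  C           0.1103    0.03676   -0.07351   -0.07351
  E            0.566     0.9105      3.472       4.68
  solve Keq expr → x = -0.03676; check Q = 1600

Direction: reverse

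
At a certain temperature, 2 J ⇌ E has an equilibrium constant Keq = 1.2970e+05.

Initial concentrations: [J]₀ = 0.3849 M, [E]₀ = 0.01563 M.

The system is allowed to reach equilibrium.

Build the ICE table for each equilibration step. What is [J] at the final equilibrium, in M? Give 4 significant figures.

Q₀ = 0.1055 vs Keq = 1.2970e+05 ⇒ Q<K, forward
Step 1:
                    J           E
  Initial      0.3849     0.01563
  Change      -0.3836      0.1918
  Equil      0.001265      0.2074
  solve Keq expr → x = 0.1918; check Q = 1.2970e+05

[J]_eq = 0.001265 M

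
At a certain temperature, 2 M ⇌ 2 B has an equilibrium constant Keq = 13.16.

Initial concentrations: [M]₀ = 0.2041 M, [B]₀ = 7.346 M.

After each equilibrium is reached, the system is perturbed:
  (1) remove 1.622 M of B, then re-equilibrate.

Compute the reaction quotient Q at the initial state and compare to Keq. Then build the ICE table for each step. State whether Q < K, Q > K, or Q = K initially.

Q₀ = 1295; Q > K (proceeds reverse)

Q₀ = 1295 vs Keq = 13.16 ⇒ Q>K, reverse
Step 1:
                   M          B
  init        0.2041      7.346
  Δ            1.427     -1.427
  eq           1.632      5.919
  solve Keq expr → x = -0.7137; check Q = 13.16
Then remove 1.622 M of B.
Step 2:
                   M          B
  init         1.632      4.297
  Δ          -0.3505     0.3505
  eq           1.281      4.647
  solve Keq expr → x = 0.1753; check Q = 13.16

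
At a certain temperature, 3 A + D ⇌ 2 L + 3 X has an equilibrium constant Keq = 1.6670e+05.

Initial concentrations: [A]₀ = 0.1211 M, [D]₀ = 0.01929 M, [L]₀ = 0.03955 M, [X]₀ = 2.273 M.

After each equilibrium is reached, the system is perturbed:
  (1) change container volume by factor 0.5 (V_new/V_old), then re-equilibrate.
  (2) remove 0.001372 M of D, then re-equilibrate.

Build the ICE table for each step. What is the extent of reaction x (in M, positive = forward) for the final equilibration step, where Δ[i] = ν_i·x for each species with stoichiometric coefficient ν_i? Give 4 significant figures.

Q₀ = 536.2 vs Keq = 1.6670e+05 ⇒ Q<K, forward
Step 1:
                  A         D         L         X
  Initial    0.1211   0.01929   0.03955     2.273
  Change   -0.05367  -0.01789   0.03578   0.05367
  Equil     0.06743  0.001399   0.07533     2.327
  solve Keq expr → x = 0.01789; check Q = 1.6670e+05
Then change container volume by factor 0.5 (V_new/V_old).
Step 2:
                  A         D         L         X
  Initial    0.1349  0.002798    0.1507     4.653
  Change    0.00566  0.001887 -0.003773  -0.00566
  Equil      0.1405  0.004684    0.1469     4.648
  solve Keq expr → x = -0.001887; check Q = 1.6670e+05
Then remove 0.001372 M of D.
Step 3:
                  A         D         L         X
  Initial    0.1405  0.003312    0.1469     4.648
  Change   0.002908 9.6928e-04 -0.001939 -0.002908
  Equil      0.1434  0.004281     0.145     4.645
  solve Keq expr → x = -9.6928e-04; check Q = 1.6670e+05

x = -9.6928e-04 M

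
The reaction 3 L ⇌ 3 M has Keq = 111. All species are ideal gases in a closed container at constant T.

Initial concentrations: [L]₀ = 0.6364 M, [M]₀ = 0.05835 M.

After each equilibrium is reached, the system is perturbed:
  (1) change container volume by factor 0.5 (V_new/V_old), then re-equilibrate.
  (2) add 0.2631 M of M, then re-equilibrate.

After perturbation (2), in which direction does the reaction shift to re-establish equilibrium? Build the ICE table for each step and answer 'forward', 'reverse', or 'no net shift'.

Direction: reverse

Q₀ = 7.7078e-04 vs Keq = 111 ⇒ Q<K, forward
Step 1:
                    L           M
  Initial      0.6364     0.05835
  Change      -0.5167      0.5167
  Equil        0.1197      0.5751
  solve Keq expr → x = 0.1722; check Q = 111
Then change container volume by factor 0.5 (V_new/V_old).
Step 2:
                    L           M
  Initial      0.2393        1.15
  Change            0           0
  Equil        0.2393        1.15
  solve Keq expr → x = 0; check Q = 111
Then add 0.2631 M of M.
Step 3:
                    L           M
  Initial      0.2393       1.413
  Change      0.04532    -0.04532
  Equil        0.2846       1.368
  solve Keq expr → x = -0.01511; check Q = 111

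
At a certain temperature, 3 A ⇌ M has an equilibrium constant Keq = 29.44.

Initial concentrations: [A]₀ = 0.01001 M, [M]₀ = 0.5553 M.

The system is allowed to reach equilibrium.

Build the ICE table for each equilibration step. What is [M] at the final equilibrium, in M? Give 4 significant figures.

[M]_eq = 0.4744 M

Q₀ = 5.5364e+05 vs Keq = 29.44 ⇒ Q>K, reverse
Step 1:
                  A         M
  I         0.01001    0.5553
  C          0.2426  -0.08086
  E          0.2526    0.4744
  solve Keq expr → x = -0.08086; check Q = 29.44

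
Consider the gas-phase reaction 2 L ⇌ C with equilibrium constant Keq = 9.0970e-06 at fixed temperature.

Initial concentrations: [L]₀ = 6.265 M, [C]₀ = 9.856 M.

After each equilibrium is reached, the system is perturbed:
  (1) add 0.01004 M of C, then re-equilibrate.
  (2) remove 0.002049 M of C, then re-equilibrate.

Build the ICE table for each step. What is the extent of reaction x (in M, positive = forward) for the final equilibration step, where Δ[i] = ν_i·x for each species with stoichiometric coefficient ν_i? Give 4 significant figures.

x = 0.002047 M

Q₀ = 0.2511 vs Keq = 9.0970e-06 ⇒ Q>K, reverse
Step 1:
                  L         C
  init        6.265     9.856
  Δ            19.7     -9.85
  eq          25.96  0.006133
  solve Keq expr → x = -9.85; check Q = 9.0970e-06
Then add 0.01004 M of C.
Step 2:
                  L         C
  init        25.96   0.01617
  Δ         0.02006  -0.01003
  eq          25.98  0.006142
  solve Keq expr → x = -0.01003; check Q = 9.0970e-06
Then remove 0.002049 M of C.
Step 3:
                  L         C
  init        25.98  0.004093
  Δ       -0.004094  0.002047
  eq          25.98   0.00614
  solve Keq expr → x = 0.002047; check Q = 9.0970e-06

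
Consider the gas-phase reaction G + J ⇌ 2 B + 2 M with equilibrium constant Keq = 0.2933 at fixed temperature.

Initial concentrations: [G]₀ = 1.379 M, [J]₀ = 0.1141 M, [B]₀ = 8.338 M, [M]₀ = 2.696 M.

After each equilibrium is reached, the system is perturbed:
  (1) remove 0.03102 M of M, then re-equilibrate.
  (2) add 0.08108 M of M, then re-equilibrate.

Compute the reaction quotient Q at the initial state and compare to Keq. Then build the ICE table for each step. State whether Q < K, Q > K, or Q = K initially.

Q₀ = 3212 vs Keq = 0.2933 ⇒ Q>K, reverse
Step 1:
                    G           J           B           M
  init          1.379      0.1141       8.338       2.696
  Δ             1.259       1.259      -2.519      -2.519
  eq            2.638       1.374       5.819      0.1772
  solve Keq expr → x = -1.259; check Q = 0.2933
Then remove 0.03102 M of M.
Step 2:
                    G           J           B           M
  init          2.638       1.374       5.819      0.1461
  Δ          -0.01437    -0.01437     0.02875     0.02875
  eq            2.624       1.359       5.848      0.1749
  solve Keq expr → x = 0.01437; check Q = 0.2933
Then add 0.08108 M of M.
Step 3:
                    G           J           B           M
  init          2.624       1.359       5.848       0.256
  Δ           0.03755     0.03755    -0.07509    -0.07509
  eq            2.662       1.397       5.773      0.1809
  solve Keq expr → x = -0.03755; check Q = 0.2933

Q₀ = 3212; Q > K (proceeds reverse)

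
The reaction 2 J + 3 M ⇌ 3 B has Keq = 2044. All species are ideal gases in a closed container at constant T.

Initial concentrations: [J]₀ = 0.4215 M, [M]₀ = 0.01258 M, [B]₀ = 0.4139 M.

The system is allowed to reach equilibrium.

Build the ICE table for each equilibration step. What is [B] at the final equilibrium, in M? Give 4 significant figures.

Q₀ = 2.0047e+05 vs Keq = 2044 ⇒ Q>K, reverse
Step 1:
                  J         M         B
  Initial    0.4215   0.01258    0.4139
  Change    0.02539   0.03808  -0.03808
  Equil      0.4469   0.05066    0.3758
  solve Keq expr → x = -0.01269; check Q = 2044

[B]_eq = 0.3758 M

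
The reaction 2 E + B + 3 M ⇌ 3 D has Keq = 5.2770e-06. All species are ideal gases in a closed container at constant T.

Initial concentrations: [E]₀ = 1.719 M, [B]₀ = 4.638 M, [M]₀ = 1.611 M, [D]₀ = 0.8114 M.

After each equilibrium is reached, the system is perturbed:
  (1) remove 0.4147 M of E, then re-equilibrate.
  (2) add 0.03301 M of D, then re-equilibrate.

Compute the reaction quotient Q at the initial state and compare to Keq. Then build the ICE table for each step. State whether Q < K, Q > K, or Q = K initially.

Q₀ = 0.009323; Q > K (proceeds reverse)

Q₀ = 0.009323 vs Keq = 5.2770e-06 ⇒ Q>K, reverse
Step 1:
                  E         B         M         D
  init        1.719     4.638     1.611    0.8114
  Δ          0.4645    0.2323    0.6968   -0.6968
  eq          2.184      4.87     2.308    0.1146
  solve Keq expr → x = -0.2323; check Q = 5.2770e-06
Then remove 0.4147 M of E.
Step 2:
                  E         B         M         D
  init        1.769      4.87     2.308    0.1146
  Δ        0.009351  0.004675   0.01403  -0.01403
  eq          1.778     4.875     2.322    0.1006
  solve Keq expr → x = -0.004675; check Q = 5.2770e-06
Then add 0.03301 M of D.
Step 3:
                  E         B         M         D
  init        1.778     4.875     2.322    0.1336
  Δ         0.02055   0.01027   0.03082  -0.03082
  eq          1.799     4.885     2.353    0.1028
  solve Keq expr → x = -0.01027; check Q = 5.2770e-06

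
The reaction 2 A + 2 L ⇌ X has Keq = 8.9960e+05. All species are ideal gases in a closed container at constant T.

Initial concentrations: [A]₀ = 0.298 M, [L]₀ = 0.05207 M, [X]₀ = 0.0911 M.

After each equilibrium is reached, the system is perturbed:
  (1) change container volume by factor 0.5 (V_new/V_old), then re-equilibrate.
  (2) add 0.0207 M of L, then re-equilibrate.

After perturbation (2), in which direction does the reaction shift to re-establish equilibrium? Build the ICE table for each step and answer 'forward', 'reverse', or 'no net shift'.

Direction: forward

Q₀ = 378.4 vs Keq = 8.9960e+05 ⇒ Q<K, forward
Step 1:
                   A          L          X
  init         0.298    0.05207     0.0911
  Δ         -0.05062   -0.05062    0.02531
  eq          0.2474   0.001454     0.1164
  solve Keq expr → x = 0.02531; check Q = 8.9960e+05
Then change container volume by factor 0.5 (V_new/V_old).
Step 2:
                   A          L          X
  init        0.4948   0.002908     0.2328
  Δ        -0.001874  -0.001874 9.3701e-04
  eq          0.4929   0.001034     0.2338
  solve Keq expr → x = 9.3701e-04; check Q = 8.9960e+05
Then add 0.0207 M of L.
Step 3:
                   A          L          X
  init        0.4929    0.02173     0.2338
  Δ         -0.02063   -0.02063    0.01032
  eq          0.4723   0.001103     0.2441
  solve Keq expr → x = 0.01032; check Q = 8.9960e+05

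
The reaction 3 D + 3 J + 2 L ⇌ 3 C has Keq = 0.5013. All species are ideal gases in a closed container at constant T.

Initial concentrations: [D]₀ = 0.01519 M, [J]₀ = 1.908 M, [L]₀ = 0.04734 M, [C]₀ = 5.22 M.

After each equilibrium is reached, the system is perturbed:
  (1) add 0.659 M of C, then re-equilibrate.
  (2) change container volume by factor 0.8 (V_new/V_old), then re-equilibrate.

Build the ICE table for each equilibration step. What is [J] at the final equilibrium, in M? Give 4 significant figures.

[J]_eq = 4.01 M

Q₀ = 2.6070e+09 vs Keq = 0.5013 ⇒ Q>K, reverse
Step 1:
                  D         J         L         C
  Initial   0.01519     1.908   0.04734      5.22
  Change      1.423     1.423    0.9488    -1.423
  Equil       1.438     3.331    0.9962     3.797
  solve Keq expr → x = -0.4744; check Q = 0.5013
Then add 0.659 M of C.
Step 2:
                  D         J         L         C
  Initial     1.438     3.331    0.9962     4.456
  Change    0.09835   0.09835   0.06557  -0.09835
  Equil       1.537      3.43     1.062     4.357
  solve Keq expr → x = -0.03278; check Q = 0.5013
Then change container volume by factor 0.8 (V_new/V_old).
Step 3:
                  D         J         L         C
  Initial     1.921     4.287     1.327     5.447
  Change    -0.2769   -0.2769   -0.1846    0.2769
  Equil       1.644      4.01     1.143     5.724
  solve Keq expr → x = 0.09231; check Q = 0.5013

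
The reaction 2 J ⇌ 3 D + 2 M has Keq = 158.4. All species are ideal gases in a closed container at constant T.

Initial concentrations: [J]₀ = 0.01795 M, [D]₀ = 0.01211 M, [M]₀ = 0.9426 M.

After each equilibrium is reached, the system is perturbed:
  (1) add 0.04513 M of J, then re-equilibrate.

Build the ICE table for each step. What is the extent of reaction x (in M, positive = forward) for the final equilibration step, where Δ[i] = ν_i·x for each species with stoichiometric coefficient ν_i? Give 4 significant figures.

Q₀ = 0.004897 vs Keq = 158.4 ⇒ Q<K, forward
Step 1:
                  J         D         M
  Initial   0.01795   0.01211    0.9426
  Change   -0.01738   0.02607   0.01738
  Equil   5.6907e-04   0.03818      0.96
  solve Keq expr → x = 0.00869; check Q = 158.4
Then add 0.04513 M of J.
Step 2:
                  J         D         M
  Initial    0.0457   0.03818      0.96
  Change   -0.04307   0.06461   0.04307
  Equil    0.002626    0.1028     1.003
  solve Keq expr → x = 0.02154; check Q = 158.4

x = 0.02154 M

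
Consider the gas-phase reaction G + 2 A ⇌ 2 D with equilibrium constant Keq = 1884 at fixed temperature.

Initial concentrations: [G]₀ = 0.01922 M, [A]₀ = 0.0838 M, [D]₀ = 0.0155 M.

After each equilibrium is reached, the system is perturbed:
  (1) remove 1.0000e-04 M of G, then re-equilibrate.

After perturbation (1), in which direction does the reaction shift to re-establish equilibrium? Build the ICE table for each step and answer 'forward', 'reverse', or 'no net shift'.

Direction: reverse

Q₀ = 1.78 vs Keq = 1884 ⇒ Q<K, forward
Step 1:
                  G         A         D
  Initial   0.01922    0.0838    0.0155
  Change   -0.01855  -0.03709   0.03709
  Equil   6.7304e-04   0.04671   0.05259
  solve Keq expr → x = 0.01855; check Q = 1884
Then remove 1.0000e-04 M of G.
Step 2:
                  G         A         D
  Initial 5.7304e-04   0.04671   0.05259
  Change  9.0251e-05 1.8050e-04 -1.8050e-04
  Equil   6.6329e-04   0.04689   0.05241
  solve Keq expr → x = -9.0251e-05; check Q = 1884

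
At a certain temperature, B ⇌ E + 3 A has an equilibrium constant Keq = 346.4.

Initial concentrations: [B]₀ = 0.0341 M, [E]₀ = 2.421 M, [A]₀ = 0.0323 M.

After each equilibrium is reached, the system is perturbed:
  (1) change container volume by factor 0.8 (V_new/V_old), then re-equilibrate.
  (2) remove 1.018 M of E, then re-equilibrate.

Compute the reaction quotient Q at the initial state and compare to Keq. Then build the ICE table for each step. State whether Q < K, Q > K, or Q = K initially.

Q₀ = 0.002392; Q < K (proceeds forward)

Q₀ = 0.002392 vs Keq = 346.4 ⇒ Q<K, forward
Step 1:
                   B          E          A
  Initial     0.0341      2.421     0.0323
  Change    -0.03408    0.03408     0.1022
  Equil   1.7263e-05      2.455     0.1345
  solve Keq expr → x = 0.03408; check Q = 346.4
Then change container volume by factor 0.8 (V_new/V_old).
Step 2:
                   B          E          A
  Initial 2.1579e-05      3.069     0.1682
  Change  2.0521e-05 -2.0521e-05 -6.1563e-05
  Equil   4.2100e-05      3.069     0.1681
  solve Keq expr → x = -2.0521e-05; check Q = 346.4
Then remove 1.018 M of E.
Step 3:
                   B          E          A
  Initial 4.2100e-05      2.051     0.1681
  Change  -1.3944e-05 1.3944e-05 4.1833e-05
  Equil   2.8156e-05      2.051     0.1682
  solve Keq expr → x = 1.3944e-05; check Q = 346.4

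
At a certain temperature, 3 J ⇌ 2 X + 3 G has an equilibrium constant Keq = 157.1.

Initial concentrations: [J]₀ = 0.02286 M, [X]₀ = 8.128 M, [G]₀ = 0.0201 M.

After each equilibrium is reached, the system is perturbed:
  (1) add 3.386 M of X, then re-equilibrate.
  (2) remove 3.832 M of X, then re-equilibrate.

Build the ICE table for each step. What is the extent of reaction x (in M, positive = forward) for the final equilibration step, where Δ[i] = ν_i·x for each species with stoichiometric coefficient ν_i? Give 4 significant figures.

x = 9.5493e-04 M

Q₀ = 44.91 vs Keq = 157.1 ⇒ Q<K, forward
Step 1:
                   J          X          G
  init       0.02286      8.128     0.0201
  Δ        -0.004457   0.002972   0.004457
  eq          0.0184      8.131    0.02456
  solve Keq expr → x = 0.001486; check Q = 157.1
Then add 3.386 M of X.
Step 2:
                   J          X          G
  init        0.0184      11.52    0.02456
  Δ         0.002471  -0.001647  -0.002471
  eq         0.02087      11.52    0.02209
  solve Keq expr → x = -8.2350e-04; check Q = 157.1
Then remove 3.832 M of X.
Step 3:
                   J          X          G
  init       0.02087      7.683    0.02209
  Δ        -0.002865    0.00191   0.002865
  eq         0.01801      7.685    0.02495
  solve Keq expr → x = 9.5493e-04; check Q = 157.1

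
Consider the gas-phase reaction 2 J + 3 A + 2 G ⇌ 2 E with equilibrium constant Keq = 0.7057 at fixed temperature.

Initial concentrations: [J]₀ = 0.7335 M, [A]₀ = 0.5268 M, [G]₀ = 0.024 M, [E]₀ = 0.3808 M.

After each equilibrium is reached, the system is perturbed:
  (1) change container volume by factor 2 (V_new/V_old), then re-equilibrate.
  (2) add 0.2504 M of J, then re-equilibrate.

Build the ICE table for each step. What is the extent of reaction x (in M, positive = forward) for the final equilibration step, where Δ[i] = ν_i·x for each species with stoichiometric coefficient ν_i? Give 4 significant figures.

Q₀ = 3201 vs Keq = 0.7057 ⇒ Q>K, reverse
Step 1:
                   J          A          G          E
  Initial     0.7335     0.5268      0.024     0.3808
  Change      0.2226     0.3339     0.2226    -0.2226
  Equil       0.9561     0.8607     0.2466     0.1582
  solve Keq expr → x = -0.1113; check Q = 0.7057
Then change container volume by factor 2 (V_new/V_old).
Step 2:
                   J          A          G          E
  Initial     0.4781     0.4304     0.1233    0.07909
  Change      0.0511    0.07665     0.0511    -0.0511
  Equil       0.5292      0.507     0.1744    0.02799
  solve Keq expr → x = -0.02555; check Q = 0.7057
Then add 0.2504 M of J.
Step 3:
                   J          A          G          E
  Initial     0.7796      0.507     0.1744    0.02799
  Change   -0.009092   -0.01364  -0.009092   0.009092
  Equil       0.7705     0.4934     0.1653    0.03708
  solve Keq expr → x = 0.004546; check Q = 0.7057

x = 0.004546 M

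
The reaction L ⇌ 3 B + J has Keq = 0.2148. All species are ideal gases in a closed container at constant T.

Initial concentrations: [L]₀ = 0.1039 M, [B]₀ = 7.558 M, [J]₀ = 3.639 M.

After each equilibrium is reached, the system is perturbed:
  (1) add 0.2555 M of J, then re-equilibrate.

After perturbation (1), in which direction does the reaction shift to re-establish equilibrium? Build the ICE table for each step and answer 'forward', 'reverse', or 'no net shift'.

Q₀ = 1.5121e+04 vs Keq = 0.2148 ⇒ Q>K, reverse
Step 1:
                   L          B          J
  init        0.1039      7.558      3.639
  Δ            2.279     -6.836     -2.279
  eq           2.383     0.7219       1.36
  solve Keq expr → x = -2.279; check Q = 0.2148
Then add 0.2555 M of J.
Step 2:
                   L          B          J
  init         2.383     0.7219      1.616
  Δ          0.01244   -0.03731   -0.01244
  eq           2.395     0.6846      1.603
  solve Keq expr → x = -0.01244; check Q = 0.2148

Direction: reverse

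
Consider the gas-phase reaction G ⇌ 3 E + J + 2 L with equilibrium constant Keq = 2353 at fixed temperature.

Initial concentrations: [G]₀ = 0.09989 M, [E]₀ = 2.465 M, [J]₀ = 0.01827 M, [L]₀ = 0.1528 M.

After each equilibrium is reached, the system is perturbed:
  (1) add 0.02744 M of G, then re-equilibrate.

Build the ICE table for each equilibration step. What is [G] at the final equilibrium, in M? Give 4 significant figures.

[G]_eq = 2.3596e-04 M

Q₀ = 0.06396 vs Keq = 2353 ⇒ Q<K, forward
Step 1:
                  G         E         J         L
  Initial   0.09989     2.465   0.01827    0.1528
  Change   -0.09976    0.2993   0.09976    0.1995
  Equil   1.3152e-04     2.764     0.118    0.3523
  solve Keq expr → x = 0.09976; check Q = 2353
Then add 0.02744 M of G.
Step 2:
                  G         E         J         L
  Initial   0.02757     2.764     0.118    0.3523
  Change   -0.02734   0.08201   0.02734   0.05467
  Equil   2.3596e-04     2.846    0.1454     0.407
  solve Keq expr → x = 0.02734; check Q = 2353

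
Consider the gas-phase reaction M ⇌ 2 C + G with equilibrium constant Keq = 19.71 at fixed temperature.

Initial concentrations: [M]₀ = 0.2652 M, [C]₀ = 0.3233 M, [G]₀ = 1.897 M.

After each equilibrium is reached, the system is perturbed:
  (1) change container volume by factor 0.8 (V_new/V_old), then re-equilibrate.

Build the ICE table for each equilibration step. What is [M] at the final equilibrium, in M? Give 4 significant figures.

Q₀ = 0.7477 vs Keq = 19.71 ⇒ Q<K, forward
Step 1:
                   M          C          G
  Initial     0.2652     0.3233      1.897
  Change     -0.2071     0.4143     0.2071
  Equil      0.05807     0.7376      2.104
  solve Keq expr → x = 0.2071; check Q = 19.71
Then change container volume by factor 0.8 (V_new/V_old).
Step 2:
                   M          C          G
  Initial    0.07259     0.9219       2.63
  Change     0.02694   -0.05387   -0.02694
  Equil      0.09953     0.8681      2.603
  solve Keq expr → x = -0.02694; check Q = 19.71

[M]_eq = 0.09953 M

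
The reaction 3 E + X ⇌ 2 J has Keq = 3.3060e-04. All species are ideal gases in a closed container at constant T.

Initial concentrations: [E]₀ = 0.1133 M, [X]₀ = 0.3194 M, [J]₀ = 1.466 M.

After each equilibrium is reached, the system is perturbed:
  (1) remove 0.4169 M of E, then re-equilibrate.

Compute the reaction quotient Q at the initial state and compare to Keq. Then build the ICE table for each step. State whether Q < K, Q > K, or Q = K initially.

Q₀ = 4626 vs Keq = 3.3060e-04 ⇒ Q>K, reverse
Step 1:
                  E         X         J
  I          0.1133    0.3194     1.466
  C           2.108    0.7026    -1.405
  E           2.221     1.022   0.06084
  solve Keq expr → x = -0.7026; check Q = 3.3060e-04
Then remove 0.4169 M of E.
Step 2:
                  E         X         J
  I           1.804     1.022   0.06084
  C         0.02292  0.007639  -0.01528
  E           1.827      1.03   0.04556
  solve Keq expr → x = -0.007639; check Q = 3.3060e-04

Q₀ = 4626; Q > K (proceeds reverse)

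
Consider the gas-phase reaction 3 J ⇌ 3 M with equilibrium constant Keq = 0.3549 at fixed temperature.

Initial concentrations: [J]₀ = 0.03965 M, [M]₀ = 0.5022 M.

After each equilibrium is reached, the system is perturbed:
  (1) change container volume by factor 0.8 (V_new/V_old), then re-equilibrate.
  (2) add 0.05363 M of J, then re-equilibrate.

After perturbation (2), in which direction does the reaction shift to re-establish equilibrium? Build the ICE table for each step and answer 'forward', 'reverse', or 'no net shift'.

Direction: forward

Q₀ = 2032 vs Keq = 0.3549 ⇒ Q>K, reverse
Step 1:
                   J          M
  Initial    0.03965     0.5022
  Change      0.2776    -0.2776
  Equil       0.3172     0.2246
  solve Keq expr → x = -0.09253; check Q = 0.3549
Then change container volume by factor 0.8 (V_new/V_old).
Step 2:
                   J          M
  Initial     0.3966     0.2808
  Change           0          0
  Equil       0.3966     0.2808
  solve Keq expr → x = 0; check Q = 0.3549
Then add 0.05363 M of J.
Step 3:
                   J          M
  Initial     0.4502     0.2808
  Change    -0.02223    0.02223
  Equil        0.428      0.303
  solve Keq expr → x = 0.00741; check Q = 0.3549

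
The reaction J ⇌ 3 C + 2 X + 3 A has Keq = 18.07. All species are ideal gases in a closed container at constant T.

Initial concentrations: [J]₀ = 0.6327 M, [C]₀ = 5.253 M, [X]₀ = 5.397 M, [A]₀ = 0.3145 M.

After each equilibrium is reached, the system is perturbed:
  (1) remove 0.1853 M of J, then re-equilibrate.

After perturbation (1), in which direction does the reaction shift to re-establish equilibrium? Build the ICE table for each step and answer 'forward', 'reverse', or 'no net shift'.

Q₀ = 207.6 vs Keq = 18.07 ⇒ Q>K, reverse
Step 1:
                   J          C          X          A
  init        0.6327      5.253      5.397     0.3145
  Δ          0.05484    -0.1645    -0.1097    -0.1645
  eq          0.6875      5.088      5.287       0.15
  solve Keq expr → x = -0.05484; check Q = 18.07
Then remove 0.1853 M of J.
Step 2:
                   J          C          X          A
  init        0.5022      5.088      5.287       0.15
  Δ         0.004652   -0.01396  -0.009305   -0.01396
  eq          0.5069      5.075      5.278      0.136
  solve Keq expr → x = -0.004652; check Q = 18.07

Direction: reverse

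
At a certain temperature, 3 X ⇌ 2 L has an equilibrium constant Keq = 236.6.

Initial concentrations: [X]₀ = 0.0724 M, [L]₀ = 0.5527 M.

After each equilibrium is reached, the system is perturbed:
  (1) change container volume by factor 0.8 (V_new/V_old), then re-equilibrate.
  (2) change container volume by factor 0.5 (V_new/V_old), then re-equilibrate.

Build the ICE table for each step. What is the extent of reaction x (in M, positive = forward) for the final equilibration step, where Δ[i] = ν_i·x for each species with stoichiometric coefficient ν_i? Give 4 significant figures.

x = 0.01597 M

Q₀ = 804.9 vs Keq = 236.6 ⇒ Q>K, reverse
Step 1:
                    X           L
  Initial      0.0724      0.5527
  Change      0.03353    -0.02236
  Equil        0.1059      0.5303
  solve Keq expr → x = -0.01118; check Q = 236.6
Then change container volume by factor 0.8 (V_new/V_old).
Step 2:
                    X           L
  Initial      0.1324      0.6629
  Change     -0.00877    0.005847
  Equil        0.1236      0.6688
  solve Keq expr → x = 0.002923; check Q = 236.6
Then change container volume by factor 0.5 (V_new/V_old).
Step 3:
                    X           L
  Initial      0.2473       1.338
  Change      -0.0479     0.03194
  Equil        0.1994       1.369
  solve Keq expr → x = 0.01597; check Q = 236.6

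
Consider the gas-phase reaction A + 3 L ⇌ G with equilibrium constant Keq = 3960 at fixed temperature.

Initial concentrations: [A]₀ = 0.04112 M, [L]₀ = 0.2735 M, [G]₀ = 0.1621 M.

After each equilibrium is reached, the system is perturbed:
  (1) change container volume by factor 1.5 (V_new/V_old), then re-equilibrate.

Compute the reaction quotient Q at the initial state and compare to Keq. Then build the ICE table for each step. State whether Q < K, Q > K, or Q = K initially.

Q₀ = 192.7 vs Keq = 3960 ⇒ Q<K, forward
Step 1:
                    A           L           G
  init        0.04112      0.2735      0.1621
  Δ          -0.03224    -0.09671     0.03224
  eq         0.008882      0.1768      0.1943
  solve Keq expr → x = 0.03224; check Q = 3960
Then change container volume by factor 1.5 (V_new/V_old).
Step 2:
                    A           L           G
  init       0.005921      0.1179      0.1296
  Δ          0.006273     0.01882   -0.006273
  eq          0.01219      0.1367      0.1233
  solve Keq expr → x = -0.006273; check Q = 3960

Q₀ = 192.7; Q < K (proceeds forward)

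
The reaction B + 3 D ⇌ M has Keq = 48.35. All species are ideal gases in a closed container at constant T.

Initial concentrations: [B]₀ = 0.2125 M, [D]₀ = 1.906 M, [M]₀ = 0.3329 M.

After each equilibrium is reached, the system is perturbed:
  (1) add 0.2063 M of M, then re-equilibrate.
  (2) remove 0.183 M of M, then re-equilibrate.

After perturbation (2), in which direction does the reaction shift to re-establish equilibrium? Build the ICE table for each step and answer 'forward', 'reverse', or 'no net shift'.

Q₀ = 0.2262 vs Keq = 48.35 ⇒ Q<K, forward
Step 1:
                   B          D          M
  init        0.2125      1.906     0.3329
  Δ          -0.2072    -0.6217     0.2072
  eq        0.005273      1.284     0.5401
  solve Keq expr → x = 0.2072; check Q = 48.35
Then add 0.2063 M of M.
Step 2:
                   B          D          M
  init      0.005273      1.284     0.7464
  Δ           0.0019   0.005699    -0.0019
  eq        0.007173       1.29     0.7445
  solve Keq expr → x = -0.0019; check Q = 48.35
Then remove 0.183 M of M.
Step 3:
                   B          D          M
  init      0.007173       1.29     0.5615
  Δ        -0.001683  -0.005048   0.001683
  eq         0.00549      1.285     0.5632
  solve Keq expr → x = 0.001683; check Q = 48.35

Direction: forward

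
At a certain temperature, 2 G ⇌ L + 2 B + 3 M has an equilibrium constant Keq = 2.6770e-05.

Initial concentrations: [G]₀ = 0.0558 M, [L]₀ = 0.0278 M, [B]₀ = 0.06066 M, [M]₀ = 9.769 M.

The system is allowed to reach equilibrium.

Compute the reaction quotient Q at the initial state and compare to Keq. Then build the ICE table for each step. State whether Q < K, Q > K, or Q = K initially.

Q₀ = 30.63; Q > K (proceeds reverse)

Q₀ = 30.63 vs Keq = 2.6770e-05 ⇒ Q>K, reverse
Step 1:
                   G          L          B          M
  init        0.0558     0.0278    0.06066      9.769
  Δ          0.05557   -0.02779   -0.05557   -0.08336
  eq          0.1114 1.4115e-05   0.005088      9.686
  solve Keq expr → x = -0.02779; check Q = 2.6770e-05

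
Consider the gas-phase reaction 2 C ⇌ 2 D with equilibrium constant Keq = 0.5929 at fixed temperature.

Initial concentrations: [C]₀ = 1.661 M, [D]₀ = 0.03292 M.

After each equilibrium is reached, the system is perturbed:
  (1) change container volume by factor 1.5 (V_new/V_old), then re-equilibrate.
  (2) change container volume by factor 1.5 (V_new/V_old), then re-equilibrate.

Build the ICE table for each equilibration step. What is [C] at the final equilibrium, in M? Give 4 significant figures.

[C]_eq = 0.4253 M

Q₀ = 3.9281e-04 vs Keq = 0.5929 ⇒ Q<K, forward
Step 1:
                  C         D
  I           1.661   0.03292
  C          -0.704     0.704
  E           0.957    0.7369
  solve Keq expr → x = 0.352; check Q = 0.5929
Then change container volume by factor 1.5 (V_new/V_old).
Step 2:
                  C         D
  I           0.638    0.4913
  C               0         0
  E           0.638    0.4913
  solve Keq expr → x = 0; check Q = 0.5929
Then change container volume by factor 1.5 (V_new/V_old).
Step 3:
                  C         D
  I          0.4253    0.3275
  C               0         0
  E          0.4253    0.3275
  solve Keq expr → x = 0; check Q = 0.5929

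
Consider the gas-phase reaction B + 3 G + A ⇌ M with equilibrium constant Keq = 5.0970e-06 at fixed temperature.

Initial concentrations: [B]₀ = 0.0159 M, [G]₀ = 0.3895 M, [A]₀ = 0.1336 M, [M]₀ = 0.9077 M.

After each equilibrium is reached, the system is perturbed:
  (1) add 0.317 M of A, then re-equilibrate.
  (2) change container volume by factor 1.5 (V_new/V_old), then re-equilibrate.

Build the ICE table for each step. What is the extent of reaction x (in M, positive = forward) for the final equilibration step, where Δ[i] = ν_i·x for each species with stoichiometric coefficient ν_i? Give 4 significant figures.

x = -1.0305e-04 M

Q₀ = 7231 vs Keq = 5.0970e-06 ⇒ Q>K, reverse
Step 1:
                  B         G         A         M
  I          0.0159    0.3895    0.1336    0.9077
  C          0.9076     2.723    0.9076   -0.9076
  E          0.9235     3.112     1.041 1.4772e-04
  solve Keq expr → x = -0.9076; check Q = 5.0970e-06
Then add 0.317 M of A.
Step 2:
                  B         G         A         M
  I          0.9235     3.112     1.358 1.4772e-04
  C       -4.4934e-05 -1.3480e-04 -4.4934e-05 4.4934e-05
  E          0.9234     3.112     1.358 1.9265e-04
  solve Keq expr → x = 4.4934e-05; check Q = 5.0970e-06
Then change container volume by factor 1.5 (V_new/V_old).
Step 3:
                  B         G         A         M
  I          0.6156     2.075    0.9054 1.2843e-04
  C       1.0305e-04 3.0914e-04 1.0305e-04 -1.0305e-04
  E          0.6157     2.075    0.9055 2.5388e-05
  solve Keq expr → x = -1.0305e-04; check Q = 5.0970e-06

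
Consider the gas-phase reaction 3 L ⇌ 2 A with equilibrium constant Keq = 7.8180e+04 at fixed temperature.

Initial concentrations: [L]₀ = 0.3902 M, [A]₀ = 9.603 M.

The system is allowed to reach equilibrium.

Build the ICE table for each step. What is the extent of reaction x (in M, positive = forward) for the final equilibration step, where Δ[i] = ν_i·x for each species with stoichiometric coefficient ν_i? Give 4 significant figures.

Q₀ = 1552 vs Keq = 7.8180e+04 ⇒ Q<K, forward
Step 1:
                    L           A
  init         0.3902       9.603
  Δ           -0.2832      0.1888
  eq            0.107       9.792
  solve Keq expr → x = 0.09439; check Q = 7.8180e+04

x = 0.09439 M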